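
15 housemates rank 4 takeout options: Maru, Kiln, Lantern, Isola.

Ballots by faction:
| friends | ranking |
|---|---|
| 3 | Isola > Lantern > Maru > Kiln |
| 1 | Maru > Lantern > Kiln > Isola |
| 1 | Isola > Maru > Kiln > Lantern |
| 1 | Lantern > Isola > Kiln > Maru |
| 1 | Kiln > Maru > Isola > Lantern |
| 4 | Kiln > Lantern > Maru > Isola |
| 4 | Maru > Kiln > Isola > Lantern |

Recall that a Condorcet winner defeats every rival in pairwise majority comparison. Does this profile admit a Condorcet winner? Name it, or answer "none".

Check each pair by majority over 15 ballots:
Maru vs Kiln: Maru, 9–6.
Maru–Lantern: Lantern 8–7.
Maru vs Isola: Maru wins 10–5.
Kiln vs Lantern: Kiln wins 10–5.
Kiln vs Isola: Kiln, 10–5.
Lantern–Isola: Isola 9–6.
Every restaurant loses at least once (Maru loses to Lantern; Kiln loses to Maru; Lantern loses to Kiln; Isola loses to Maru). The majority relation contains the cycle Maru → Kiln → Lantern → Maru, so there is no Condorcet winner.

none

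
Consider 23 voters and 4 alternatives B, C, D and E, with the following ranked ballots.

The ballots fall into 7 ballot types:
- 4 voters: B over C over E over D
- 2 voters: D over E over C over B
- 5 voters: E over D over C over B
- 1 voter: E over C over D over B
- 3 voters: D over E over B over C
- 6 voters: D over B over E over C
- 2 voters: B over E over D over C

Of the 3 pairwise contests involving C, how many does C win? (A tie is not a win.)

C against each rival (23 voters):
C–B: B 15–8.
C vs D: D wins 18–5.
C vs E: E wins 19–4.
C beats no one; loses to B, D, E — 0 pairwise wins.

0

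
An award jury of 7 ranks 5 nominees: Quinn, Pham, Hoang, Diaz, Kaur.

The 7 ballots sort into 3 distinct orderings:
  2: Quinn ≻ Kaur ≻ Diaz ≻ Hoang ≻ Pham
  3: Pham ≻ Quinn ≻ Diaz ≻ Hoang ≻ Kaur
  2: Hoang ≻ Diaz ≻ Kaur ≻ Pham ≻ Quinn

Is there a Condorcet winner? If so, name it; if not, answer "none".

Head-to-head results (7 jurors):
Quinn vs Pham: Quinn preferred on 2 ballots; Pham wins 5–2.
Quinn vs Hoang: Quinn wins 5–2.
Quinn vs Diaz: 2+3 = 5 for Quinn, 2 for Diaz — Quinn by 5–2.
Quinn vs Kaur: Quinn, 5–2.
Pham–Hoang: Hoang 4–3.
Pham vs Diaz: Pham is ranked higher on 3 ballots, Diaz on 4. Diaz wins 4–3.
Pham vs Kaur: 3 to 4, Kaur.
Hoang vs Diaz: Diaz, 5–2.
Hoang vs Kaur: Hoang, 5–2.
Diaz vs Kaur: Diaz, 5–2.
Each nominee drops at least one matchup (Quinn loses to Pham; Pham loses to Hoang; Hoang loses to Quinn; Diaz loses to Quinn; Kaur loses to Quinn); the cycle Quinn beats Hoang beats Pham beats Quinn rules out a Condorcet winner.

none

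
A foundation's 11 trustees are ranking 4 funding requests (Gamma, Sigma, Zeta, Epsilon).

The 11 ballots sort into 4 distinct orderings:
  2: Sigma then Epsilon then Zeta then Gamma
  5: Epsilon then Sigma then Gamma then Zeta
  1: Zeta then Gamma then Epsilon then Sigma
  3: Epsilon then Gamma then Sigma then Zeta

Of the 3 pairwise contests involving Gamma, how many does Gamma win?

Gamma against each rival (11 reviewers):
Gamma vs Sigma: Sigma wins 7–4.
Gamma vs Zeta: 5+3 = 8 for Gamma, 3 for Zeta — Gamma by 8–3.
Gamma vs Epsilon: 1 to 10, Epsilon.
Gamma beats Zeta; loses to Sigma, Epsilon — 1 pairwise win.

1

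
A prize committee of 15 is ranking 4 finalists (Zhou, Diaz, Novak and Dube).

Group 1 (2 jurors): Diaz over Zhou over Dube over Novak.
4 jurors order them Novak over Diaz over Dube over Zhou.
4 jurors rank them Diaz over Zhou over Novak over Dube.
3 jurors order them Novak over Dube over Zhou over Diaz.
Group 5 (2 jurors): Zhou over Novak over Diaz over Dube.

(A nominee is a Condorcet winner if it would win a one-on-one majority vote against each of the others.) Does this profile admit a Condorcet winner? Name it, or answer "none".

none

Check each pair by majority over 15 ballots:
Zhou vs Diaz: Diaz, 10–5.
Zhou vs Novak: Zhou, 8–7.
Zhou vs Dube: Zhou wins 8–7.
Diaz vs Novak: Novak wins 9–6.
Diaz vs Dube: Diaz, 12–3.
Novak vs Dube: Novak wins 13–2.
No nominee is unbeaten: Zhou loses to Diaz; Diaz loses to Novak; Novak loses to Zhou; Dube loses to Zhou. In particular Zhou → Novak → Diaz → Zhou is a majority cycle — no Condorcet winner exists.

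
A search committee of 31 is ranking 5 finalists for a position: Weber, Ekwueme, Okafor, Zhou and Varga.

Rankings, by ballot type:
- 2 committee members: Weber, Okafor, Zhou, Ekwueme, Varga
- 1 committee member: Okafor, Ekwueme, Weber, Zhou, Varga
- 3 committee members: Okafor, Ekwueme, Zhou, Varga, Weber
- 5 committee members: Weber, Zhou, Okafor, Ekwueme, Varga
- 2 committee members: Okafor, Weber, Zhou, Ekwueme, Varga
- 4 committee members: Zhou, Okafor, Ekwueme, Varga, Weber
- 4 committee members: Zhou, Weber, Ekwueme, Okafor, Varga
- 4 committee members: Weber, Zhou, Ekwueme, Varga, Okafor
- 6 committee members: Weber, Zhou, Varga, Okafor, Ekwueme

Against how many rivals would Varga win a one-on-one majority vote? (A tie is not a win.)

Varga against each rival (31 committee members):
Varga vs Weber: Varga preferred on 3+4 = 7 ballots; Weber wins 24–7.
Varga vs Ekwueme: Ekwueme, 25–6.
Varga vs Okafor: 4+6 = 10 for Varga, 21 for Okafor — Okafor by 21–10.
Varga vs Zhou: Varga preferred on 0 ballots; Zhou wins 31–0.
Varga beats no one; loses to Weber, Ekwueme, Okafor, Zhou — 0 pairwise wins.

0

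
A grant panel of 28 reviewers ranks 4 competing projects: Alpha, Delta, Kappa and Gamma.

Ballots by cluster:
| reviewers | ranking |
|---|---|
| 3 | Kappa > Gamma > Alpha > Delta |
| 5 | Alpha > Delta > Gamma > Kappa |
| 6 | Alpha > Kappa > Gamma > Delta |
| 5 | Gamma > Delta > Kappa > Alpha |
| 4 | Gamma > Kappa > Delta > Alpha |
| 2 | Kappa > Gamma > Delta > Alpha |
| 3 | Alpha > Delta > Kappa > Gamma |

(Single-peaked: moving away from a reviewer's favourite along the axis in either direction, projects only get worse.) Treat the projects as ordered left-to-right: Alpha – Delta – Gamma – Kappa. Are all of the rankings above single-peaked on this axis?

no

Axis positions: Alpha=1, Delta=2, Gamma=3, Kappa=4.
Cluster 1: ranking walks positions 4-3-1-2; Alpha is ranked above Delta even though Delta lies between Alpha and the peak Kappa on the axis — preferences dip and rise again. Not single-peaked.
Cluster 2 (peak Alpha at position 1): ranking walks positions 1-2-3-4, expanding outward from the peak — single-peaked.
Cluster 3: ranking walks positions 1-4-3-2; Kappa is ranked above Delta even though Delta lies between Kappa and the peak Alpha on the axis — preferences dip and rise again. Not single-peaked.
Cluster 4 (peak Gamma at position 3): ranking walks positions 3-2-4-1, expanding outward from the peak — single-peaked.
Cluster 5 (peak Gamma at position 3): ranking walks positions 3-4-2-1, expanding outward from the peak — single-peaked.
Cluster 6 (peak Kappa at position 4): ranking walks positions 4-3-2-1, expanding outward from the peak — single-peaked.
Cluster 7: ranking walks positions 1-2-4-3; Kappa is ranked above Gamma even though Gamma lies between Kappa and the peak Alpha on the axis — preferences dip and rise again. Not single-peaked.
Cluster 1 violates single-peakedness, so the profile is not single-peaked on this axis.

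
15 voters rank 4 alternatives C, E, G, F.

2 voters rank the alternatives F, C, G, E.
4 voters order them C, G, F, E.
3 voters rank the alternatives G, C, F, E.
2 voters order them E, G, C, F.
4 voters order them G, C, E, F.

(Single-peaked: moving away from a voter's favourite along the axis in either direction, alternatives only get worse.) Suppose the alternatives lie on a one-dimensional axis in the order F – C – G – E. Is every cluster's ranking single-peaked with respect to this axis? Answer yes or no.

yes

Axis positions: F=1, C=2, G=3, E=4.
Cluster 1 (peak F at position 1): ranking walks positions 1-2-3-4, expanding outward from the peak — single-peaked.
Cluster 2 (peak C at position 2): ranking walks positions 2-3-1-4, expanding outward from the peak — single-peaked.
Cluster 3 (peak G at position 3): ranking walks positions 3-2-1-4, expanding outward from the peak — single-peaked.
Cluster 4 (peak E at position 4): ranking walks positions 4-3-2-1, expanding outward from the peak — single-peaked.
Cluster 5 (peak G at position 3): ranking walks positions 3-2-4-1, expanding outward from the peak — single-peaked.
Every ranking is single-peaked on this axis.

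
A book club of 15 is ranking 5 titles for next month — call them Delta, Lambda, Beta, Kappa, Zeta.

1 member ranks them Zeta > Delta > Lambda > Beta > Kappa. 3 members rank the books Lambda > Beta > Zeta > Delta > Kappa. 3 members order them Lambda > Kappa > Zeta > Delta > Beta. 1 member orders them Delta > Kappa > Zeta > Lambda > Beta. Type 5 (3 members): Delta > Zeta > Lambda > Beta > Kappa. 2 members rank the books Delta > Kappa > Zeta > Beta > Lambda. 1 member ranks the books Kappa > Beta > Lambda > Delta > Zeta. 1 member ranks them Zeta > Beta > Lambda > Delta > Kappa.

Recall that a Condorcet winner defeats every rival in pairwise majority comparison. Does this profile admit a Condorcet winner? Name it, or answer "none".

Zeta

Check each pair by majority over 15 ballots:
Delta–Lambda: Lambda 8–7.
Delta vs Beta: Delta wins 10–5.
Delta vs Kappa: Delta wins 11–4.
Delta vs Zeta: Zeta, 8–7.
Lambda vs Beta: Lambda, 11–4.
Lambda vs Kappa: Lambda, 11–4.
Lambda vs Zeta: Zeta wins 8–7.
Beta vs Kappa: Beta, 8–7.
Beta vs Zeta: Zeta, 11–4.
Kappa vs Zeta: Zeta, 8–7.
Only Zeta has no losses; Zeta is the Condorcet winner.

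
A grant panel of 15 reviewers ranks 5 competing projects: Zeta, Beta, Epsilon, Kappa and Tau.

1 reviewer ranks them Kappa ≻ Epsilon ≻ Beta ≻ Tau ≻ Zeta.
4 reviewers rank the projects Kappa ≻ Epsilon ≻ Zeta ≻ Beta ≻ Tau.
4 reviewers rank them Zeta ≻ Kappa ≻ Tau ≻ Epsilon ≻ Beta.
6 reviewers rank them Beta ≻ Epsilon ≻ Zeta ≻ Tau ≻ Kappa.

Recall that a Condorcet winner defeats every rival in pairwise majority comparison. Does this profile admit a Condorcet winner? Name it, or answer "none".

none

Head-to-head results (15 reviewers):
Zeta vs Beta: Zeta, 8–7.
Zeta vs Epsilon: Zeta preferred on 4 ballots; Epsilon wins 11–4.
Zeta–Kappa: Zeta 10–5.
Zeta vs Tau: Zeta, 14–1.
Beta vs Epsilon: Epsilon wins 9–6.
Beta vs Kappa: 6 to 9, Kappa.
Beta vs Tau: Beta wins 11–4.
Epsilon vs Kappa: Epsilon is ranked higher on 6 ballots, Kappa on 9. Kappa wins 9–6.
Epsilon vs Tau: Epsilon preferred on 1+4+6 = 11 ballots; Epsilon wins 11–4.
Kappa vs Tau: 1+4+4 = 9 for Kappa, 6 for Tau — Kappa by 9–6.
Each project drops at least one matchup (Zeta loses to Epsilon; Beta loses to Zeta; Epsilon loses to Kappa; Kappa loses to Zeta; Tau loses to Zeta); the cycle Zeta > Kappa > Epsilon > Zeta rules out a Condorcet winner.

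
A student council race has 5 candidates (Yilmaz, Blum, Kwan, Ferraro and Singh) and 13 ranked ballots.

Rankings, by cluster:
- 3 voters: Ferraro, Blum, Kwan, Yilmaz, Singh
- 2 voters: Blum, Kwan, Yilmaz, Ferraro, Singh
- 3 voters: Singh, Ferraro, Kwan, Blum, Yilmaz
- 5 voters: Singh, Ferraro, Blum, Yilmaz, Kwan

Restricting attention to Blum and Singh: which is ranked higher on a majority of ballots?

Singh

Ballots ranking Blum above Singh: 3 + 2 = 5.
Ballots ranking Singh above Blum: 13 − 5 = 8.
Singh wins the head-to-head 8–5.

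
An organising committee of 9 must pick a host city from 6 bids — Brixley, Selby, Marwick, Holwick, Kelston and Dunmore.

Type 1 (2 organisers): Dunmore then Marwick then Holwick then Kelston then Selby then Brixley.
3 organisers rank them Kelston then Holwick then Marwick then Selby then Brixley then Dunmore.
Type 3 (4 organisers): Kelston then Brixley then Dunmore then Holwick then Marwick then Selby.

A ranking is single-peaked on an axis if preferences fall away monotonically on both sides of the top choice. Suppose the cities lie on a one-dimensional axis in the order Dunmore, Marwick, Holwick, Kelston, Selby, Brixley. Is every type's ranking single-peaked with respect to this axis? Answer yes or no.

Axis positions: Dunmore=1, Marwick=2, Holwick=3, Kelston=4, Selby=5, Brixley=6.
Type 1 (peak Dunmore at position 1): ranking walks positions 1-2-3-4-5-6, expanding outward from the peak — single-peaked.
Type 2 (peak Kelston at position 4): ranking walks positions 4-3-2-5-6-1, expanding outward from the peak — single-peaked.
Type 3: ranking walks positions 4-6-1-3-2-5; Brixley is ranked above Selby even though Selby lies between Brixley and the peak Kelston on the axis — preferences dip and rise again. Not single-peaked.
Type 3 violates single-peakedness, so the profile is not single-peaked on this axis.

no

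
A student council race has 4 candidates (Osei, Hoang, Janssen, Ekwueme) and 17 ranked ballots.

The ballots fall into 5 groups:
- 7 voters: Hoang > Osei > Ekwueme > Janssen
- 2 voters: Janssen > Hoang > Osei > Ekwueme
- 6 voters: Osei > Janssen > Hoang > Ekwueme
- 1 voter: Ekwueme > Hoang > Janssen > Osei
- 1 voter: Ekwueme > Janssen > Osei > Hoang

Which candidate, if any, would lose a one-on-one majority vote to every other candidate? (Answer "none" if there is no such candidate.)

Head-to-head results (17 voters):
Osei–Hoang: Hoang 10–7.
Osei vs Janssen: 13 to 4, Osei.
Osei vs Ekwueme: Osei wins 15–2.
Hoang vs Janssen: Janssen wins 9–8.
Hoang vs Ekwueme: Hoang wins 15–2.
Janssen vs Ekwueme: 2+6 = 8 for Janssen, 9 for Ekwueme — Ekwueme by 9–8.
No candidate is winless: Osei beats Janssen; Hoang beats Osei; Janssen beats Hoang; Ekwueme beats Janssen. There is no Condorcet loser.

none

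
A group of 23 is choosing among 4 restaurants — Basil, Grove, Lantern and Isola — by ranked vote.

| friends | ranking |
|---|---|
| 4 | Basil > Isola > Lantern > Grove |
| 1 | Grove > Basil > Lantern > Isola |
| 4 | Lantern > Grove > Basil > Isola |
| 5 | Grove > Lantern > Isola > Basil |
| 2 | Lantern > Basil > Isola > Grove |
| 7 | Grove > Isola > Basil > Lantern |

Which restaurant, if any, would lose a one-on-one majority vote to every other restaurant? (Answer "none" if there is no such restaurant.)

Head-to-head results (23 friends):
Basil vs Grove: Basil preferred on 4+2 = 6 ballots; Grove wins 17–6.
Basil–Lantern: Basil 12–11.
Basil vs Isola: Isola wins 12–11.
Grove vs Lantern: 1+5+7 = 13 for Grove, 10 for Lantern — Grove by 13–10.
Grove vs Isola: 17 to 6, Grove.
Lantern vs Isola: 1+4+5+2 = 12 for Lantern, 11 for Isola — Lantern by 12–11.
Every restaurant wins at least one matchup (Basil beats Lantern; Grove beats Basil; Lantern beats Isola; Isola beats Basil), so there is no Condorcet loser.

none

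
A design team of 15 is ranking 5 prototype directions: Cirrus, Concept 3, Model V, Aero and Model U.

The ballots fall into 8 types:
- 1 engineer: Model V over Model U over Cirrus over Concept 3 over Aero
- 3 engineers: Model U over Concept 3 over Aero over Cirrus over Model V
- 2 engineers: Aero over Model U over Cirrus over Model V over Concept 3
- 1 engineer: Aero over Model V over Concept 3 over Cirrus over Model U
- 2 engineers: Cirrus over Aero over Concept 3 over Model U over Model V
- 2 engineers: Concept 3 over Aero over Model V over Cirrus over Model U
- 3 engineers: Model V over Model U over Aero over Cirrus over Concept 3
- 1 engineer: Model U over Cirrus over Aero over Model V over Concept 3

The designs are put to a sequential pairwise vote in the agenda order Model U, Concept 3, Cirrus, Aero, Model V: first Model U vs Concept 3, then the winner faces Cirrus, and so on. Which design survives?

Round 1: Model U vs Concept 3 — 10–5, Model U advances.
Round 2: Model U vs Cirrus — 10–5, Model U advances.
Round 3: Model U vs Aero — 8–7, Model U advances.
Round 4: Model U vs Model V — 8–7, Model U advances.
The agenda winner is Model U.

Model U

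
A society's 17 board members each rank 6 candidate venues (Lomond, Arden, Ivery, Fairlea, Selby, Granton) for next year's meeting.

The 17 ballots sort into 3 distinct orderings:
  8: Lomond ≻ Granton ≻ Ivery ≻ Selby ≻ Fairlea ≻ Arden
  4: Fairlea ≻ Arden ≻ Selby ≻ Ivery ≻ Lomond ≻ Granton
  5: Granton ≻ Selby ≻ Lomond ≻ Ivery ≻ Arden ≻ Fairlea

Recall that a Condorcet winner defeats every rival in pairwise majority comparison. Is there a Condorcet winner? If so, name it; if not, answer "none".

none

Pairwise majorities:
Lomond vs Arden: 8+5 = 13 for Lomond, 4 for Arden — Lomond by 13–4.
Lomond vs Ivery: 13 to 4, Lomond.
Lomond vs Fairlea: Lomond, 13–4.
Lomond vs Selby: Selby, 9–8.
Lomond vs Granton: Lomond wins 12–5.
Arden–Ivery: Ivery 13–4.
Arden vs Fairlea: Fairlea, 12–5.
Arden vs Selby: Selby wins 13–4.
Arden vs Granton: Granton, 13–4.
Ivery–Fairlea: Ivery 13–4.
Ivery–Selby: Selby 9–8.
Ivery vs Granton: Granton, 13–4.
Fairlea–Selby: Selby 13–4.
Fairlea vs Granton: Granton, 13–4.
Selby–Granton: Granton 13–4.
Each city drops at least one matchup (Lomond loses to Selby; Arden loses to Lomond; Ivery loses to Lomond; Fairlea loses to Lomond; Selby loses to Granton; Granton loses to Lomond); the cycle Lomond > Granton > Selby > Lomond rules out a Condorcet winner.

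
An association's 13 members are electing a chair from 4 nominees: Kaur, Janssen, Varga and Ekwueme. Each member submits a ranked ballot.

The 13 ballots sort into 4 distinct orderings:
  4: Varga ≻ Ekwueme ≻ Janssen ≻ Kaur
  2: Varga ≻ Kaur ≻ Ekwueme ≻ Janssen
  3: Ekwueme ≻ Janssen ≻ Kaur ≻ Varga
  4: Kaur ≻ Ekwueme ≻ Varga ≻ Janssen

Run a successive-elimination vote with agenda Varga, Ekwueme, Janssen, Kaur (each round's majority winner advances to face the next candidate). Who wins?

Round 1: Varga vs Ekwueme — 6–7, Ekwueme advances.
Round 2: Ekwueme vs Janssen — 13–0, Ekwueme advances.
Round 3: Ekwueme vs Kaur — 7–6, Ekwueme advances.
The agenda winner is Ekwueme.

Ekwueme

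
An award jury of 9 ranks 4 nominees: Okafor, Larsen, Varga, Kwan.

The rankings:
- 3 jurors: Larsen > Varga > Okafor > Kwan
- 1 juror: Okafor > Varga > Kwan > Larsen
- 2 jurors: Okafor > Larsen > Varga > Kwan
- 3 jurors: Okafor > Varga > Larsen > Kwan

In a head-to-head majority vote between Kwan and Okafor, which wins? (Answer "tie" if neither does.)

Okafor

No ballot ranks Kwan above Okafor: 0.
Ballots ranking Okafor above Kwan: 9 − 0 = 9.
Okafor wins the head-to-head 9–0.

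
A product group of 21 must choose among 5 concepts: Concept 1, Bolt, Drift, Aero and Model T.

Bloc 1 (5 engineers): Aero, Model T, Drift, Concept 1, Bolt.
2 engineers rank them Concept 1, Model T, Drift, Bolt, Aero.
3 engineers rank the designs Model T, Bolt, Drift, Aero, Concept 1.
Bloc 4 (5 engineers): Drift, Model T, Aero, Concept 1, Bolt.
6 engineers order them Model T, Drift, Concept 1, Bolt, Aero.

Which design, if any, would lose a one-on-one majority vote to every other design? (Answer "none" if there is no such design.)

Pairwise majorities:
Concept 1–Bolt: Concept 1 18–3.
Concept 1 vs Drift: 2 for Concept 1, 19 for Drift — Drift by 19–2.
Concept 1–Aero: Aero 13–8.
Concept 1 vs Model T: Model T wins 19–2.
Bolt–Drift: Drift 18–3.
Bolt vs Aero: Bolt, 11–10.
Bolt–Model T: Model T 21–0.
Drift vs Aero: Drift, 16–5.
Drift vs Model T: 5 for Drift, 16 for Model T — Model T by 16–5.
Aero–Model T: Model T 16–5.
No design is winless: Concept 1 beats Bolt; Bolt beats Aero; Drift beats Concept 1; Aero beats Concept 1; Model T beats Concept 1. There is no Condorcet loser.

none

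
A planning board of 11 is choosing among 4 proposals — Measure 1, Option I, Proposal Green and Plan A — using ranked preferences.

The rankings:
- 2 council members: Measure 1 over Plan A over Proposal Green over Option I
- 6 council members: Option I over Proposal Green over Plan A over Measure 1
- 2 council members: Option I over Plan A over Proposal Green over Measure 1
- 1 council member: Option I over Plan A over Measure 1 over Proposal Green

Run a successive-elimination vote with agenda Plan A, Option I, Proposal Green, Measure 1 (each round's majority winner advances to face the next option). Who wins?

Option I

Round 1: Plan A vs Option I — 2–9, Option I advances.
Round 2: Option I vs Proposal Green — 9–2, Option I advances.
Round 3: Option I vs Measure 1 — 9–2, Option I advances.
Option I survives the agenda.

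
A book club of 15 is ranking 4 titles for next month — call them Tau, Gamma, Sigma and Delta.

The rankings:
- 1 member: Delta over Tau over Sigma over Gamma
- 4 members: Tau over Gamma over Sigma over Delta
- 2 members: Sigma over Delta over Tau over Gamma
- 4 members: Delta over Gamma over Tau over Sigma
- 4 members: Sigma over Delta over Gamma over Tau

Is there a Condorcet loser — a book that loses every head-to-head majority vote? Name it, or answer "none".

none

Head-to-head results (15 members):
Tau vs Gamma: 7 to 8, Gamma.
Tau vs Sigma: Tau preferred on 1+4+4 = 9 ballots; Tau wins 9–6.
Tau vs Delta: Tau is ranked higher on 4 ballots, Delta on 11. Delta wins 11–4.
Gamma vs Sigma: Gamma wins 8–7.
Gamma vs Delta: Delta, 11–4.
Sigma vs Delta: Sigma is ranked higher on 4+2+4 = 10 ballots, Delta on 5. Sigma wins 10–5.
No book is winless: Tau beats Sigma; Gamma beats Tau; Sigma beats Delta; Delta beats Tau. There is no Condorcet loser.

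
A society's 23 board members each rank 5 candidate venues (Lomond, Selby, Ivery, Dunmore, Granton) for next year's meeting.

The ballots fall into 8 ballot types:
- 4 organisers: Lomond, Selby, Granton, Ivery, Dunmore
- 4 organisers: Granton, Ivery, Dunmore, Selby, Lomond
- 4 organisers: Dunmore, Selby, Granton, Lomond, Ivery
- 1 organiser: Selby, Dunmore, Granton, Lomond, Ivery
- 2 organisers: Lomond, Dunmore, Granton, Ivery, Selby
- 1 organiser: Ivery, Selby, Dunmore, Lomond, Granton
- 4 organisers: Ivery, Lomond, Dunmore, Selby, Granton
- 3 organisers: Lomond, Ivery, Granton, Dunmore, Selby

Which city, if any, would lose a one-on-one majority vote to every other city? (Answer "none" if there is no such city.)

Pairwise majorities:
Lomond vs Selby: Lomond is ranked higher on 4+2+4+3 = 13 ballots, Selby on 10. Lomond wins 13–10.
Lomond vs Ivery: Lomond wins 14–9.
Lomond vs Dunmore: Lomond wins 13–10.
Lomond vs Granton: 4+2+1+4+3 = 14 for Lomond, 9 for Granton — Lomond by 14–9.
Selby vs Ivery: Ivery wins 14–9.
Selby vs Dunmore: Dunmore wins 17–6.
Selby vs Granton: Selby, 14–9.
Ivery–Dunmore: Ivery 16–7.
Ivery vs Granton: 8 to 15, Granton.
Dunmore vs Granton: 12 to 11, Dunmore.
No city is winless: Lomond beats Selby; Selby beats Granton; Ivery beats Selby; Dunmore beats Selby; Granton beats Ivery. There is no Condorcet loser.

none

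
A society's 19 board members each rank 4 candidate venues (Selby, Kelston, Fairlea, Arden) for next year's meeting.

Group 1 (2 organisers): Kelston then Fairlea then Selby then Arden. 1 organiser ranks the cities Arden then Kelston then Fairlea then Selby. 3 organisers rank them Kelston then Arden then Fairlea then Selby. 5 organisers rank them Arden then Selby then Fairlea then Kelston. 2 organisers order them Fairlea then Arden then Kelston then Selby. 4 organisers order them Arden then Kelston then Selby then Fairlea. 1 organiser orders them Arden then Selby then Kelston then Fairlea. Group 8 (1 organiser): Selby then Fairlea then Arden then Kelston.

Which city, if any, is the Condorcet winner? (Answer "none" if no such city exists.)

Head-to-head results (19 organisers):
Selby vs Kelston: 7 to 12, Kelston.
Selby vs Fairlea: 5+4+1+1 = 11 for Selby, 8 for Fairlea — Selby by 11–8.
Selby vs Arden: Selby preferred on 2+1 = 3 ballots; Arden wins 16–3.
Kelston vs Fairlea: 11 to 8, Kelston.
Kelston vs Arden: 5 to 14, Arden.
Fairlea vs Arden: Fairlea preferred on 2+2+1 = 5 ballots; Arden wins 14–5.
Only Arden has no losses; Arden is the Condorcet winner.

Arden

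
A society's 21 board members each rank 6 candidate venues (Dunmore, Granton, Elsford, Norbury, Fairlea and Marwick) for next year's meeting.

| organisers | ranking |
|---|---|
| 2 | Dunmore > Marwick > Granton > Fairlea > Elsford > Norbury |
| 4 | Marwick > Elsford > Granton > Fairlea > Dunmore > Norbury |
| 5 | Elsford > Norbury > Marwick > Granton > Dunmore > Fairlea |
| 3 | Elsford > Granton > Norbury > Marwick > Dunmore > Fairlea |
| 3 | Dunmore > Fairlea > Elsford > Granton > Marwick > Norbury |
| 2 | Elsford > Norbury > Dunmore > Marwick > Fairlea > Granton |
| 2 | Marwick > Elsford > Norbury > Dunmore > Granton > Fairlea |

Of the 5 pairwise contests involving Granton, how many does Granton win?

Granton against each rival (21 organisers):
Granton vs Dunmore: Granton, 12–9.
Granton vs Elsford: Elsford wins 19–2.
Granton vs Norbury: 12 to 9, Granton.
Granton vs Fairlea: Granton, 16–5.
Granton–Marwick: Marwick 15–6.
Granton beats Dunmore, Norbury, Fairlea; loses to Elsford, Marwick — 3 pairwise wins.

3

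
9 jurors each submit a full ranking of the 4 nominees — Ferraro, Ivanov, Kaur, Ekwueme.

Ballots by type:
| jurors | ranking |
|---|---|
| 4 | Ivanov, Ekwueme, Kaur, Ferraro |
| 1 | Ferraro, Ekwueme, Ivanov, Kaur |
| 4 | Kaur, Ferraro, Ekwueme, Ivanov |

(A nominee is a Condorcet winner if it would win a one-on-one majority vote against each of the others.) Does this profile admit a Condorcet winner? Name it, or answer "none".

Check each pair by majority over 9 ballots:
Ferraro vs Ivanov: Ferraro is ranked higher on 1+4 = 5 ballots, Ivanov on 4. Ferraro wins 5–4.
Ferraro–Kaur: Kaur 8–1.
Ferraro–Ekwueme: Ferraro 5–4.
Ivanov vs Kaur: Ivanov, 5–4.
Ivanov vs Ekwueme: Ekwueme wins 5–4.
Kaur vs Ekwueme: Kaur is ranked higher on 4 ballots, Ekwueme on 5. Ekwueme wins 5–4.
Each nominee drops at least one matchup (Ferraro loses to Kaur; Ivanov loses to Ferraro; Kaur loses to Ivanov; Ekwueme loses to Ferraro); the cycle Ferraro beats Ivanov beats Kaur beats Ferraro rules out a Condorcet winner.

none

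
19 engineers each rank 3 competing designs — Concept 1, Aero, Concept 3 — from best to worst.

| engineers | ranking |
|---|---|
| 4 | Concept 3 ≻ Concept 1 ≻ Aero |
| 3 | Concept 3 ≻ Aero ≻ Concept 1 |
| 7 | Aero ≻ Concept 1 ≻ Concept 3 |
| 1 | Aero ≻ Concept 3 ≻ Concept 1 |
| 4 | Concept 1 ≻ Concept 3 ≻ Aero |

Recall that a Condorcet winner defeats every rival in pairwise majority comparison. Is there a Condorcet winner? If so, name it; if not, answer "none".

none

Pairwise majorities:
Concept 1 vs Aero: Aero wins 11–8.
Concept 1–Concept 3: Concept 1 11–8.
Aero vs Concept 3: Concept 3 wins 11–8.
Each design drops at least one matchup (Concept 1 loses to Aero; Aero loses to Concept 3; Concept 3 loses to Concept 1); the cycle Concept 1 beats Concept 3 beats Aero beats Concept 1 rules out a Condorcet winner.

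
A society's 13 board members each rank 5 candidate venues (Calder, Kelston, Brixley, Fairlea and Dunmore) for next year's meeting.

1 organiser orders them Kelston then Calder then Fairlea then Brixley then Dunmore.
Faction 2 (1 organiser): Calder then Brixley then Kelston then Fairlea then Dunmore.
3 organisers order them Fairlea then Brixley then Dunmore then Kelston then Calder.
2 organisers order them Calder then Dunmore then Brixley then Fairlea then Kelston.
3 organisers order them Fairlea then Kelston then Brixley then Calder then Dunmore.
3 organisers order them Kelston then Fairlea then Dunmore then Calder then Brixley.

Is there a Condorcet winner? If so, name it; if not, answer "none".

Head-to-head results (13 organisers):
Calder vs Kelston: Calder preferred on 1+2 = 3 ballots; Kelston wins 10–3.
Calder vs Brixley: 7 to 6, Calder.
Calder vs Fairlea: Calder is ranked higher on 1+1+2 = 4 ballots, Fairlea on 9. Fairlea wins 9–4.
Calder–Dunmore: Calder 7–6.
Kelston vs Brixley: Kelston is ranked higher on 1+3+3 = 7 ballots, Brixley on 6. Kelston wins 7–6.
Kelston vs Fairlea: Fairlea wins 8–5.
Kelston vs Dunmore: Kelston is ranked higher on 1+1+3+3 = 8 ballots, Dunmore on 5. Kelston wins 8–5.
Brixley vs Fairlea: Fairlea, 10–3.
Brixley vs Dunmore: Brixley, 8–5.
Fairlea vs Dunmore: Fairlea preferred on 1+1+3+3+3 = 11 ballots; Fairlea wins 11–2.
Fairlea wins every pairwise contest, so Fairlea is the Condorcet winner.

Fairlea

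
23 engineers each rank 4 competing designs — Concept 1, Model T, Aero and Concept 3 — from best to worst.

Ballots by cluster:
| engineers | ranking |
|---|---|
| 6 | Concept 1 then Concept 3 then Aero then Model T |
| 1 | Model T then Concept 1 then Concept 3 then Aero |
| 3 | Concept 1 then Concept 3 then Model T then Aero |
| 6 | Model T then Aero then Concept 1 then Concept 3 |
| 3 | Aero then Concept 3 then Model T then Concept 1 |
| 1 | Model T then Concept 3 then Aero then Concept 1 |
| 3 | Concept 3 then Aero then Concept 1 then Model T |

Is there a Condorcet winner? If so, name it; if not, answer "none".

Head-to-head results (23 engineers):
Concept 1 vs Model T: 12 to 11, Concept 1.
Concept 1 vs Aero: 6+1+3 = 10 for Concept 1, 13 for Aero — Aero by 13–10.
Concept 1 vs Concept 3: Concept 1 preferred on 6+1+3+6 = 16 ballots; Concept 1 wins 16–7.
Model T vs Aero: Model T is ranked higher on 1+3+6+1 = 11 ballots, Aero on 12. Aero wins 12–11.
Model T vs Concept 3: Model T is ranked higher on 1+6+1 = 8 ballots, Concept 3 on 15. Concept 3 wins 15–8.
Aero vs Concept 3: 9 to 14, Concept 3.
No design is unbeaten: Concept 1 loses to Aero; Model T loses to Concept 1; Aero loses to Concept 3; Concept 3 loses to Concept 1. In particular Concept 1 beats Concept 3 beats Aero beats Concept 1 is a majority cycle — no Condorcet winner exists.

none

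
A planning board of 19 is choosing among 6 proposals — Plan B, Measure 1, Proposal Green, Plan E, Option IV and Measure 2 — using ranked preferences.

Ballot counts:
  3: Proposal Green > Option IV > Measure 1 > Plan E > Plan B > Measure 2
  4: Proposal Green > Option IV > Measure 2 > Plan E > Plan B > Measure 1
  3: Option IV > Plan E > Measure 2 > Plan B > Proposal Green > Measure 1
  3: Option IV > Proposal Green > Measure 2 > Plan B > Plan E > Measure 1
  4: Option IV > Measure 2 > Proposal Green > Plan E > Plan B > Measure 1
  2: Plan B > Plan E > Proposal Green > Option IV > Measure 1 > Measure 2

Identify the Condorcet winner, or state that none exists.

Option IV

Pairwise majorities:
Plan B vs Measure 1: 4+3+3+4+2 = 16 for Plan B, 3 for Measure 1 — Plan B by 16–3.
Plan B vs Proposal Green: 5 to 14, Proposal Green.
Plan B vs Plan E: Plan B is ranked higher on 3+2 = 5 ballots, Plan E on 14. Plan E wins 14–5.
Plan B vs Option IV: 2 for Plan B, 17 for Option IV — Option IV by 17–2.
Plan B vs Measure 2: Plan B preferred on 3+2 = 5 ballots; Measure 2 wins 14–5.
Measure 1 vs Proposal Green: 0 for Measure 1, 19 for Proposal Green — Proposal Green by 19–0.
Measure 1 vs Plan E: 3 to 16, Plan E.
Measure 1 vs Option IV: Measure 1 is ranked higher on 0 ballots, Option IV on 19. Option IV wins 19–0.
Measure 1 vs Measure 2: 3+2 = 5 for Measure 1, 14 for Measure 2 — Measure 2 by 14–5.
Proposal Green vs Plan E: Proposal Green is ranked higher on 3+4+3+4 = 14 ballots, Plan E on 5. Proposal Green wins 14–5.
Proposal Green vs Option IV: 3+4+2 = 9 for Proposal Green, 10 for Option IV — Option IV by 10–9.
Proposal Green vs Measure 2: 12 to 7, Proposal Green.
Plan E vs Option IV: 2 for Plan E, 17 for Option IV — Option IV by 17–2.
Plan E vs Measure 2: 3+3+2 = 8 for Plan E, 11 for Measure 2 — Measure 2 by 11–8.
Option IV vs Measure 2: 3+4+3+3+4+2 = 19 for Option IV, 0 for Measure 2 — Option IV by 19–0.
Option IV defeats every rival head-to-head and is the Condorcet winner.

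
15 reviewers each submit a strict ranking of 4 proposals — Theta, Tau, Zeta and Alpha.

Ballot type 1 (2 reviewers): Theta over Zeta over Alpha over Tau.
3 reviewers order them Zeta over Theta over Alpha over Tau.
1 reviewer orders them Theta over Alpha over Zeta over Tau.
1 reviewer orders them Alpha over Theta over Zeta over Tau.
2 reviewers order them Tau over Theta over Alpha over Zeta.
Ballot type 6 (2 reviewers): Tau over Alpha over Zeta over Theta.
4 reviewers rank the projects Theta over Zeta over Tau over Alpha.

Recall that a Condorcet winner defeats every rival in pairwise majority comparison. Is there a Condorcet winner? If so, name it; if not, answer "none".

Head-to-head results (15 reviewers):
Theta vs Tau: Theta, 11–4.
Theta–Zeta: Theta 10–5.
Theta vs Alpha: Theta preferred on 2+3+1+2+4 = 12 ballots; Theta wins 12–3.
Tau–Zeta: Zeta 11–4.
Tau vs Alpha: 8 to 7, Tau.
Zeta vs Alpha: Zeta is ranked higher on 2+3+4 = 9 ballots, Alpha on 6. Zeta wins 9–6.
Theta beats each of Tau, Zeta, Alpha — Theta is the Condorcet winner.

Theta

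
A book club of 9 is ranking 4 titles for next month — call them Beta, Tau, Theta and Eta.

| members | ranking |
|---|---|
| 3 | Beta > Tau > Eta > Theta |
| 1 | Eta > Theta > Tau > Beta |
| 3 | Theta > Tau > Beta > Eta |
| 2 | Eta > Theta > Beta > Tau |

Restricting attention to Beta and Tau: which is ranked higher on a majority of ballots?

Beta

Ballots ranking Beta above Tau: 3 + 2 = 5.
Ballots ranking Tau above Beta: 9 − 5 = 4.
Beta wins the head-to-head 5–4.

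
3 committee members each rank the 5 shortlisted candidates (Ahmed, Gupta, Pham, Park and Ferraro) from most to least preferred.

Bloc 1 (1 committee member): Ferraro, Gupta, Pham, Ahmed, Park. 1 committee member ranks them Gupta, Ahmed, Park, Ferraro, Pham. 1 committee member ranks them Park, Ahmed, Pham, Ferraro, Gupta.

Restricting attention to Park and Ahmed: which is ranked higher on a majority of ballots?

Ballots ranking Park above Ahmed: 1.
Ballots ranking Ahmed above Park: 3 − 1 = 2.
Ahmed wins the head-to-head 2–1.

Ahmed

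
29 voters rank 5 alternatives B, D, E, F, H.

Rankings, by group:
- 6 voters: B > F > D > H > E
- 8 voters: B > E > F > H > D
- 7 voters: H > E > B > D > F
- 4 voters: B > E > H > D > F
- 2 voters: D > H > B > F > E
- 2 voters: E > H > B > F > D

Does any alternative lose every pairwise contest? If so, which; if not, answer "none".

Pairwise majorities:
B vs D: B wins 27–2.
B vs E: B wins 20–9.
B–F: B 29–0.
B vs H: B, 18–11.
D vs E: 8 to 21, E.
D vs F: 7+4+2 = 13 for D, 16 for F — F by 16–13.
D vs H: 6+2 = 8 for D, 21 for H — H by 21–8.
E vs F: E, 21–8.
E vs H: H wins 15–14.
F vs H: F preferred on 6+8 = 14 ballots; H wins 15–14.
D loses to every other alternative — it is the Condorcet loser.

D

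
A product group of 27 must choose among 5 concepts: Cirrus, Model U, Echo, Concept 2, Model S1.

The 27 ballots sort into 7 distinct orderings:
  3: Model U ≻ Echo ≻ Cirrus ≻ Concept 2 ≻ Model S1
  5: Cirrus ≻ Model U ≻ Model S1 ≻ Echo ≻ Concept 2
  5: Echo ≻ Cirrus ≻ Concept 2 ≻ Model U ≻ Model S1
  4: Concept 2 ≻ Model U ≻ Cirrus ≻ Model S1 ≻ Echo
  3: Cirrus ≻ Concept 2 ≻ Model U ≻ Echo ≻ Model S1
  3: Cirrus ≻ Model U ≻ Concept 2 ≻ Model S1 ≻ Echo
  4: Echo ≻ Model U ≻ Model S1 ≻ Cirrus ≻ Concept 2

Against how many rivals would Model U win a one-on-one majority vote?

3

Model U against each rival (27 engineers):
Model U vs Cirrus: 3+4+4 = 11 for Model U, 16 for Cirrus — Cirrus by 16–11.
Model U vs Echo: Model U wins 18–9.
Model U–Concept 2: Model U 15–12.
Model U–Model S1: Model U 27–0.
Model U beats Echo, Concept 2, Model S1; loses to Cirrus — 3 pairwise wins.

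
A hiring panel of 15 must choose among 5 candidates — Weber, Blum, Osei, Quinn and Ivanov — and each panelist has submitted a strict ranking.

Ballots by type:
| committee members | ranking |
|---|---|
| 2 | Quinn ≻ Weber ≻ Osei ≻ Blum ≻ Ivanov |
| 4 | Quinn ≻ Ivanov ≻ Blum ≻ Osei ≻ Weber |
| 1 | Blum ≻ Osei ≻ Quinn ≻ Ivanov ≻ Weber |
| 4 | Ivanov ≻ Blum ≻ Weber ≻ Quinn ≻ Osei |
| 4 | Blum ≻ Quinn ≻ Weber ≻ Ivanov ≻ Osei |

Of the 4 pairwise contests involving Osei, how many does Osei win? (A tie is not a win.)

0

Osei against each rival (15 committee members):
Osei vs Weber: Osei is ranked higher on 4+1 = 5 ballots, Weber on 10. Weber wins 10–5.
Osei vs Blum: Blum, 13–2.
Osei vs Quinn: Osei preferred on 1 ballot; Quinn wins 14–1.
Osei vs Ivanov: Ivanov wins 12–3.
Osei beats no one; loses to Weber, Blum, Quinn, Ivanov — 0 pairwise wins.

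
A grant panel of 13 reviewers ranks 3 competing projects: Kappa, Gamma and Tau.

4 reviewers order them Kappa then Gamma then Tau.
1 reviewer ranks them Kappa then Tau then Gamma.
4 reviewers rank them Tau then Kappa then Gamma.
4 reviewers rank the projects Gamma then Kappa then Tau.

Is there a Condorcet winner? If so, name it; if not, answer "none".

Check each pair by majority over 13 ballots:
Kappa vs Gamma: Kappa wins 9–4.
Kappa vs Tau: Kappa, 9–4.
Gamma–Tau: Gamma 8–5.
Kappa beats each of Gamma, Tau — Kappa is the Condorcet winner.

Kappa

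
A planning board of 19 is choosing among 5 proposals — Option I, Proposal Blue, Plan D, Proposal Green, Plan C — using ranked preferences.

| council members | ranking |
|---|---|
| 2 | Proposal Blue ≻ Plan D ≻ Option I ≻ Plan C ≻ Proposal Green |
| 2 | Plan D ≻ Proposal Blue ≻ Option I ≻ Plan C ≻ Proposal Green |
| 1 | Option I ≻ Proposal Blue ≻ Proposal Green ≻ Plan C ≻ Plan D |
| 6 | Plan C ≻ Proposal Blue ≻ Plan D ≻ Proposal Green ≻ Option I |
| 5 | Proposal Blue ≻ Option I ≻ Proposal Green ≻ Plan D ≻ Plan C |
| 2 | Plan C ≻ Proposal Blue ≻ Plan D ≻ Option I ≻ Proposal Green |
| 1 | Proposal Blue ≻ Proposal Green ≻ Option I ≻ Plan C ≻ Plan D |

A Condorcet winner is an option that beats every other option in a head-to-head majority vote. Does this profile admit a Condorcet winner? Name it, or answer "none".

Proposal Blue

Pairwise majorities:
Option I vs Proposal Blue: Proposal Blue wins 18–1.
Option I vs Plan D: 1+5+1 = 7 for Option I, 12 for Plan D — Plan D by 12–7.
Option I vs Proposal Green: 2+2+1+5+2 = 12 for Option I, 7 for Proposal Green — Option I by 12–7.
Option I vs Plan C: Option I wins 11–8.
Proposal Blue vs Plan D: Proposal Blue is ranked higher on 2+1+6+5+2+1 = 17 ballots, Plan D on 2. Proposal Blue wins 17–2.
Proposal Blue vs Proposal Green: Proposal Blue wins 19–0.
Proposal Blue vs Plan C: 11 to 8, Proposal Blue.
Plan D–Proposal Green: Plan D 12–7.
Plan D vs Plan C: Plan D preferred on 2+2+5 = 9 ballots; Plan C wins 10–9.
Proposal Green vs Plan C: 7 to 12, Plan C.
Proposal Blue wins every pairwise contest, so Proposal Blue is the Condorcet winner.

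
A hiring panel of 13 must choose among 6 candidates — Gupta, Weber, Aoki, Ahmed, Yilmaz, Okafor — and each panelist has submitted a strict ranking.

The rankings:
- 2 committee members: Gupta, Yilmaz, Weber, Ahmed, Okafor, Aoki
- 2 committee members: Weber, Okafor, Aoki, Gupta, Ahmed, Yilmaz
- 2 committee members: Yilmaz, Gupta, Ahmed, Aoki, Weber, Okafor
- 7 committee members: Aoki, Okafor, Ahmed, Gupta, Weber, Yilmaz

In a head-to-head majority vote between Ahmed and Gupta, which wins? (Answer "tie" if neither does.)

Ballots ranking Ahmed above Gupta: 7.
Ballots ranking Gupta above Ahmed: 13 − 7 = 6.
Ahmed wins the head-to-head 7–6.

Ahmed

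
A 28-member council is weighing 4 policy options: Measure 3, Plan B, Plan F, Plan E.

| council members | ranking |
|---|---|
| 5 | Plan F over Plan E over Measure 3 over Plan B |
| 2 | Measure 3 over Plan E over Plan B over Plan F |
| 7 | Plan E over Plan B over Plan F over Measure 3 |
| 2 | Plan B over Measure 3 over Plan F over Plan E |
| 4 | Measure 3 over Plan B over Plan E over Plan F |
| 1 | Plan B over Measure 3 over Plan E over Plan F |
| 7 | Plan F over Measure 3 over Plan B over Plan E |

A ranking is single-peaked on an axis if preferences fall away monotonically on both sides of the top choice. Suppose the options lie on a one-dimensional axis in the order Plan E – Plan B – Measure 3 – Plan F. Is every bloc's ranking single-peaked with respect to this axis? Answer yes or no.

no

Axis positions: Plan E=1, Plan B=2, Measure 3=3, Plan F=4.
Bloc 1: ranking walks positions 4-1-3-2; Plan E is ranked above Measure 3 even though Measure 3 lies between Plan E and the peak Plan F on the axis — preferences dip and rise again. Not single-peaked.
Bloc 2: ranking walks positions 3-1-2-4; Plan E is ranked above Plan B even though Plan B lies between Plan E and the peak Measure 3 on the axis — preferences dip and rise again. Not single-peaked.
Bloc 3: ranking walks positions 1-2-4-3; Plan F is ranked above Measure 3 even though Measure 3 lies between Plan F and the peak Plan E on the axis — preferences dip and rise again. Not single-peaked.
Bloc 4 (peak Plan B at position 2): ranking walks positions 2-3-4-1, expanding outward from the peak — single-peaked.
Bloc 5 (peak Measure 3 at position 3): ranking walks positions 3-2-1-4, expanding outward from the peak — single-peaked.
Bloc 6 (peak Plan B at position 2): ranking walks positions 2-3-1-4, expanding outward from the peak — single-peaked.
Bloc 7 (peak Plan F at position 4): ranking walks positions 4-3-2-1, expanding outward from the peak — single-peaked.
Bloc 1 violates single-peakedness, so the profile is not single-peaked on this axis.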